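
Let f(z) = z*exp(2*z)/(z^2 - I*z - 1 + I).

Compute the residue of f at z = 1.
Write f(z) = P(z)/Q(z) with P(z) = z*exp(2*z) and Q(z) = z^2 - I*z - 1 + I.
The denominator factors as Q(z) = (z + 1 - I)*(z - 1), so z = 1 is a simple zero of Q and P is analytic there; z = 1 is therefore a simple pole and
  Res(f, z₀) = P(z₀)/Q'(z₀).

Q'(z) = 2*z - I, so Q'(1) = 2 - I.
P(1) = exp(2).

Res(f, 1) = (exp(2))/(2 - I) = (2/5 + I/5)*exp(2)

Final answer: (2/5 + I/5)*exp(2)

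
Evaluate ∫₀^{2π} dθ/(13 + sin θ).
sqrt(42)*pi/42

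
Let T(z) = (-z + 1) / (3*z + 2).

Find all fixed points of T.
{-sqrt(21)/6 - 1/2, -1/2 + sqrt(21)/6}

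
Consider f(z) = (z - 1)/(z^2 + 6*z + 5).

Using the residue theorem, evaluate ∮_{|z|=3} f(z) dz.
-I*pi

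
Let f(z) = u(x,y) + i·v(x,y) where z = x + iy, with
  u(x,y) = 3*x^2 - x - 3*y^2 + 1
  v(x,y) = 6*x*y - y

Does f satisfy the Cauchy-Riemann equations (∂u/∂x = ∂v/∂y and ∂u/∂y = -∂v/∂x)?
∂u/∂x = 6*x - 1
∂v/∂y = 6*x - 1
∂u/∂y = -6*y
∂v/∂x = 6*y
∂u/∂x = ∂v/∂y and ∂u/∂y = -∂v/∂x hold identically; f is analytic.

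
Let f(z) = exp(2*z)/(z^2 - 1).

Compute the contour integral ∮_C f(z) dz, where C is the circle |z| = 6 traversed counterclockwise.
By the residue theorem, ∮_C f(z) dz = 2πi · (sum of the residues of f at the poles inside |z| = 6).

The denominator factors as (z - 1)*(z + 1), so the singularities of f are simple poles at z = 1, z = -1.
  |1|² = 1 < 36 = 6², so this pole is inside the contour.
  |-1|² = 1 < 36 = 6², so this pole is inside the contour.

With P(z) = exp(2*z) and Q(z) = z^2 - 1, each pole is simple, so Res(f, z₀) = P(z₀)/Q'(z₀) with Q'(z) = 2*z.
  Res(f, 1) = P(1)/Q'(1) = (exp(2))/(2) = exp(2)/2
  Res(f, -1) = P(-1)/Q'(-1) = (exp(-2))/(-2) = -exp(-2)/2

Sum of residues inside C: -exp(-2)/2 + exp(2)/2
∮_C f(z) dz = 2πi · (-exp(-2)/2 + exp(2)/2) = -I*pi*exp(-2) + I*pi*exp(2)

Final answer: -I*pi*exp(-2) + I*pi*exp(2)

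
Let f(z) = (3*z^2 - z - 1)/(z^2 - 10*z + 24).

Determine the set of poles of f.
{4, 6}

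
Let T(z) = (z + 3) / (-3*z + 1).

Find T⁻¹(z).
Set w = T(z) = (z + 3) / (-3*z + 1) and solve for z:
  w*(-3*z + 1) = z + 3
  w + z*(-3*w - 1) - 3 = 0
  z*(-3*w - 1) = 3 - w
  z = (w - 3)/(3*w + 1)
Renaming the variable, T⁻¹(z) = (z - 3)/(3*z + 1).
(Check: ad - bc = 10 ≠ 0, so T is invertible.)

Final answer: (z - 3)/(3*z + 1)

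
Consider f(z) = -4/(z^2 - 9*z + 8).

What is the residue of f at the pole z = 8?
Write f(z) = P(z)/Q(z) with P(z) = -4 and Q(z) = z^2 - 9*z + 8.
The denominator factors as Q(z) = (z - 1)*(z - 8), so z = 8 is a simple zero of Q and P is analytic there; z = 8 is therefore a simple pole and
  Res(f, z₀) = P(z₀)/Q'(z₀).

Q'(z) = 2*z - 9, so Q'(8) = 7.
P(8) = -4.

Res(f, 8) = (-4)/(7) = -4/7

Final answer: -4/7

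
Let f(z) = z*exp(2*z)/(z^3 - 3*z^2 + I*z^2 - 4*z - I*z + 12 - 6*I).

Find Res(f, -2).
Write f(z) = P(z)/Q(z) with P(z) = z*exp(2*z) and Q(z) = z^3 - 3*z^2 + I*z^2 - 4*z - I*z + 12 - 6*I.
The denominator factors as Q(z) = (z - 2 + I)*(z - 3)*(z + 2), so z = -2 is a simple zero of Q and P is analytic there; z = -2 is therefore a simple pole and
  Res(f, z₀) = P(z₀)/Q'(z₀).

Q'(z) = 3*z^2 - 6*z + 2*I*z - 4 - I, so Q'(-2) = 20 - 5*I.
P(-2) = -2*exp(-4).

Res(f, -2) = (-2*exp(-4))/(20 - 5*I) = (-8/85 - 2*I/85)*exp(-4)

Final answer: (-8/85 - 2*I/85)*exp(-4)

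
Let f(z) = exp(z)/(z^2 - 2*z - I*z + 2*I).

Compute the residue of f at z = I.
Write f(z) = P(z)/Q(z) with P(z) = exp(z) and Q(z) = z^2 - 2*z - I*z + 2*I.
The denominator factors as Q(z) = (z - I)*(z - 2), so z = I is a simple zero of Q and P is analytic there; z = I is therefore a simple pole and
  Res(f, z₀) = P(z₀)/Q'(z₀).

Q'(z) = 2*z - 2 - I, so Q'(I) = -2 + I.
P(I) = exp(I).

Res(f, I) = (exp(I))/(-2 + I) = (-2/5 - I/5)*exp(I)

Final answer: (-2/5 - I/5)*exp(I)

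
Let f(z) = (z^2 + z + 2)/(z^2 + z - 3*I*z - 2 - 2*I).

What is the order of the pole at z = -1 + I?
Factor the denominator:
  z^2 + z - 3*I*z - 2 - 2*I = (z + 1 - I)*(z - 2*I)

The numerator P(z) = z^2 + z + 2 has P(-1 + I) = 1 - I ≠ 0, so no factor of (z + 1 - I) cancels.
Near z = -1 + I we can therefore write f(z) = g(z)/(z + 1 - I) with g analytic at -1 + I and g(-1 + I) ≠ 0 (g is the numerator divided by the remaining denominator factors).

Hence z = -1 + I is a pole of order 1.

Final answer: 1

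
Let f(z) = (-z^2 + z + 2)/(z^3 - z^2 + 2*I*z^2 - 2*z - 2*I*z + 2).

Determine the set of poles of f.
The singularities of f are the zeros of the denominator. Factoring,
  z^3 - z^2 + 2*I*z^2 - 2*z - 2*I*z + 2 = (z + 1 + I)*(z - 1)*(z - 1 + I)
so the candidates are z = -1 - I, z = 1, z = 1 - I.

Check the numerator P(z) = -z^2 + z + 2 at each one:
  P(-1 - I) = 1 - 3*I ≠ 0, so z = -1 - I is a (simple) pole.
  P(1) = 2 ≠ 0, so z = 1 is a (simple) pole.
  P(1 - I) = 3 + I ≠ 0, so z = 1 - I is a (simple) pole.

Poles of f: {-1 - I, 1 - I, 1}

Final answer: {-1 - I, 1 - I, 1}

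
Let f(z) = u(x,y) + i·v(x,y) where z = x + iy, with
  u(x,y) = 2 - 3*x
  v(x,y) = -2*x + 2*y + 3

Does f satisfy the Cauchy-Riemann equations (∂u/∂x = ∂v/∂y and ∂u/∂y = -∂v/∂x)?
∂u/∂x = -3
∂v/∂y = 2
∂u/∂y = 0
∂v/∂x = -2
∂u/∂x ≠ ∂v/∂y and ∂u/∂y ≠ -∂v/∂x; the Cauchy-Riemann equations are not satisfied, so f is not analytic.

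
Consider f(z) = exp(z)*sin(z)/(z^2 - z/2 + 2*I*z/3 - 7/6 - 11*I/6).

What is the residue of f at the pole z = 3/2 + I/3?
Write f(z) = P(z)/Q(z) with P(z) = exp(z)*sin(z) and Q(z) = z^2 - z/2 + 2*I*z/3 - 7/6 - 11*I/6.
The denominator factors as Q(z) = (z + 1 + I)*(z - 3/2 - I/3), so z = 3/2 + I/3 is a simple zero of Q and P is analytic there; z = 3/2 + I/3 is therefore a simple pole and
  Res(f, z₀) = P(z₀)/Q'(z₀).

Q'(z) = 2*z - 1/2 + 2*I/3, so Q'(3/2 + I/3) = 5/2 + 4*I/3.
P(3/2 + I/3) = exp(3/2 + I/3)*sin(3/2 + I/3).

Res(f, 3/2 + I/3) = (exp(3/2 + I/3)*sin(3/2 + I/3))/(5/2 + 4*I/3) = (90/289 - 48*I/289)*exp(3/2 + I/3)*sin(3/2 + I/3)

Final answer: (90/289 - 48*I/289)*exp(3/2 + I/3)*sin(3/2 + I/3)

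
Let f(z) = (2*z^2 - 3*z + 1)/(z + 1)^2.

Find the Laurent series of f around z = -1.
6/(z + 1)^2 - 7/(z + 1) + 2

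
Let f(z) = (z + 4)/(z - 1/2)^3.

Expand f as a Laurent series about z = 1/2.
Put w = z - (1/2), i.e. z = w + 1/2. The denominator is w^3, so it suffices to rewrite the numerator in powers of w.

P(z) = z + 4
P(w + 1/2) = 9/2 + w

Dividing each term by w^3:
  f = 9/(2*w^3) + 1/w^2

Substituting back w = z - 1/2:
  f(z) = 9/(2*(z - 1/2)^3) + 1/(z - 1/2)^2

The series is finite because the numerator is a polynomial; the negative powers form the principal part.

Final answer: 9/(2*(z - 1/2)^3) + 1/(z - 1/2)^2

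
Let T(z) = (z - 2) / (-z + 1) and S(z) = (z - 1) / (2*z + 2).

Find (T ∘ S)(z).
(T ∘ S)(z) = T(S(z)) = ((1)*S(z) + (-2))/((-1)*S(z) + (1)). Multiply numerator and denominator by 2*z + 2:
  numerator:   (1)*(z - 1) + (-2)*(2*z + 2) = -3*z - 5
  denominator: (-1)*(z - 1) + (1)*(2*z + 2) = z + 3
(T ∘ S)(z) = (-3*z - 5)/(z + 3)

Final answer: (-3*z - 5)/(z + 3)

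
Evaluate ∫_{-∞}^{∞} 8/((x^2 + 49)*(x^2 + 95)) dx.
Let f(z) = 8/((z^2 + 49)*(z^2 + 95)). The denominator has no real zeros and deg Q - deg P = 4 ≥ 2, so the integral of f over the upper semicircle |z| = R tends to 0 as R → ∞. Closing the contour in the upper half-plane,
  ∫_{-∞}^{∞} f(x) dx = 2πi · Σ Res(f, z_k)  over the poles with Im z_k > 0.

Zeros of the denominator: z^2 + 95 = 0 gives z = ±sqrt(95)*I; z^2 + 49 = 0 gives z = ±7*I.
Upper half-plane: z = 7*I, z = sqrt(95)*I (simple).

Each pole is a simple zero of Q(z) = z^4 + 144*z^2 + 4655, so Res(f, z₀) = P(z₀)/Q'(z₀) with P(z) = 8, Q'(z) = 4*z^3 + 288*z:
  Res(f, 7*I) = (8)/(644*I) = -2*I/161
  Res(f, sqrt(95)*I) = (8)/(-92*sqrt(95)*I) = 2*sqrt(95)*I/2185

Sum of residues: 2*I*(-95 + 7*sqrt(95))/15295
∫_{-∞}^{∞} f(x) dx = 2πi · (2*I*(-95 + 7*sqrt(95))/15295) = 4*pi*(95 - 7*sqrt(95))/15295

Final answer: 4*pi*(95 - 7*sqrt(95))/15295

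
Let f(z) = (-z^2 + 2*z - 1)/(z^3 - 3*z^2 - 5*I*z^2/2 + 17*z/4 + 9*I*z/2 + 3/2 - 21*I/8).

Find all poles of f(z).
The singularities of f are the zeros of the denominator. Factoring,
  z^3 - 3*z^2 - 5*I*z^2/2 + 17*z/4 + 9*I*z/2 + 3/2 - 21*I/8 = (z - 3/2 + I)*(z - 3/2 - 3*I)*(z - I/2)
so the candidates are z = 3/2 - I, z = 3/2 + 3*I, z = I/2.

Check the numerator P(z) = -z^2 + 2*z - 1 at each one:
  P(3/2 - I) = 3/4 + I ≠ 0, so z = 3/2 - I is a (simple) pole.
  P(3/2 + 3*I) = 35/4 - 3*I ≠ 0, so z = 3/2 + 3*I is a (simple) pole.
  P(I/2) = -3/4 + I ≠ 0, so z = I/2 is a (simple) pole.

Poles of f: {I/2, 3/2 - I, 3/2 + 3*I}

Final answer: {I/2, 3/2 - I, 3/2 + 3*I}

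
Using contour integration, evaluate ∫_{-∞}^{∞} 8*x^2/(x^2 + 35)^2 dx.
Let f(z) = 8*z^2/(z^2 + 35)^2. The denominator has no real zeros and deg Q - deg P = 2 ≥ 2, so the integral of f over the upper semicircle |z| = R tends to 0 as R → ∞. Closing the contour in the upper half-plane,
  ∫_{-∞}^{∞} f(x) dx = 2πi · Σ Res(f, z_k)  over the poles with Im z_k > 0.

Zeros of the denominator: z^2 + 35 = 0 gives z = ±sqrt(35)*I.
Upper half-plane: z = sqrt(35)*I (a pole of order 2).

Write f(z) = g(z)/(z - sqrt(35)*I)^2 with g(z) = 8*z^2/(z + sqrt(35)*I)^2. For a double pole, Res(f, z₀) = g'(z₀):
  g'(z) = 16*sqrt(35)*I*z/(z + sqrt(35)*I)^3
  Res(f, sqrt(35)*I) = g'(sqrt(35)*I) = -2*sqrt(35)*I/35

∫_{-∞}^{∞} f(x) dx = 2πi · (-2*sqrt(35)*I/35) = 4*sqrt(35)*pi/35

Final answer: 4*sqrt(35)*pi/35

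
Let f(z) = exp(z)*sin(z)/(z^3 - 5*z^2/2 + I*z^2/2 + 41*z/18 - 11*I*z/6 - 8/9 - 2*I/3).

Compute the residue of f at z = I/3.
Write f(z) = P(z)/Q(z) with P(z) = exp(z)*sin(z) and Q(z) = z^3 - 5*z^2/2 + I*z^2/2 + 41*z/18 - 11*I*z/6 - 8/9 - 2*I/3.
The denominator factors as Q(z) = (z - 1/2 + 3*I/2)*(z - 2 - 2*I/3)*(z - I/3), so z = I/3 is a simple zero of Q and P is analytic there; z = I/3 is therefore a simple pole and
  Res(f, z₀) = P(z₀)/Q'(z₀).

Q'(z) = 3*z^2 - 5*z + I*z + 41/18 - 11*I/6, so Q'(I/3) = 29/18 - 7*I/2.
P(I/3) = I*exp(I/3)*sinh(1/3).

Res(f, I/3) = (I*exp(I/3)*sinh(1/3))/(29/18 - 7*I/2) = (-567/2405 + 261*I/2405)*exp(I/3)*sinh(1/3)

Final answer: (-567/2405 + 261*I/2405)*exp(I/3)*sinh(1/3)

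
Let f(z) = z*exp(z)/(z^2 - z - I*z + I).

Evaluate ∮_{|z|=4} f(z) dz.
By the residue theorem, ∮_C f(z) dz = 2πi · (sum of the residues of f at the poles inside |z| = 4).

The denominator factors as (z - I)*(z - 1), so the singularities of f are simple poles at z = I, z = 1.
  |I|² = 1 < 16 = 4², so this pole is inside the contour.
  |1|² = 1 < 16 = 4², so this pole is inside the contour.

With P(z) = z*exp(z) and Q(z) = z^2 - z - I*z + I, each pole is simple, so Res(f, z₀) = P(z₀)/Q'(z₀) with Q'(z) = 2*z - 1 - I.
  Res(f, I) = P(I)/Q'(I) = (I*exp(I))/(-1 + I) = (1/2 - I/2)*exp(I)
  Res(f, 1) = P(1)/Q'(1) = (exp(1))/(1 - I) = exp(1)*(1/2 + I/2)

Sum of residues inside C: (1/2 - I/2)*exp(I) + exp(1)*(1/2 + I/2)
∮_C f(z) dz = 2πi · ((1/2 - I/2)*exp(I) + exp(1)*(1/2 + I/2)) = pi*(1 + I)*exp(I) + exp(1)*pi*(-1 + I)

Final answer: pi*(1 + I)*exp(I) + exp(1)*pi*(-1 + I)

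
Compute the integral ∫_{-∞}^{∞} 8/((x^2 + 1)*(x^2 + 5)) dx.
2*pi*(5 - sqrt(5))/5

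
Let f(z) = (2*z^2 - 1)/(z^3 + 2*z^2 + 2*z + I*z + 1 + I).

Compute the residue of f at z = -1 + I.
Write f(z) = P(z)/Q(z) with P(z) = 2*z^2 - 1 and Q(z) = z^3 + 2*z^2 + 2*z + I*z + 1 + I.
The denominator factors as Q(z) = (z + I)*(z + 1 - I)*(z + 1), so z = -1 + I is a simple zero of Q and P is analytic there; z = -1 + I is therefore a simple pole and
  Res(f, z₀) = P(z₀)/Q'(z₀).

Q'(z) = 3*z^2 + 4*z + 2 + I, so Q'(-1 + I) = -2 - I.
P(-1 + I) = -1 - 4*I.

Res(f, -1 + I) = (-1 - 4*I)/(-2 - I) = 6/5 + 7*I/5

Final answer: 6/5 + 7*I/5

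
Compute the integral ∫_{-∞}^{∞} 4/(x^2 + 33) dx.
Let f(z) = 4/(z^2 + 33). The denominator has no real zeros and deg Q - deg P = 2 ≥ 2, so the integral of f over the upper semicircle |z| = R tends to 0 as R → ∞. Closing the contour in the upper half-plane,
  ∫_{-∞}^{∞} f(x) dx = 2πi · Σ Res(f, z_k)  over the poles with Im z_k > 0.

Zeros of the denominator: z^2 + 33 = 0 gives z = ±sqrt(33)*I.
Upper half-plane: z = sqrt(33)*I (simple).

Each pole is a simple zero of Q(z) = z^2 + 33, so Res(f, z₀) = P(z₀)/Q'(z₀) with P(z) = 4, Q'(z) = 2*z:
  Res(f, sqrt(33)*I) = (4)/(2*sqrt(33)*I) = -2*sqrt(33)*I/33

∫_{-∞}^{∞} f(x) dx = 2πi · (-2*sqrt(33)*I/33) = 4*sqrt(33)*pi/33

Final answer: 4*sqrt(33)*pi/33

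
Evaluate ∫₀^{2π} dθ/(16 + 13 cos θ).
2*sqrt(87)*pi/87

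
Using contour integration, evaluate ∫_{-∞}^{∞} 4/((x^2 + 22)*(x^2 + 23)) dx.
Let f(z) = 4/((z^2 + 22)*(z^2 + 23)). The denominator has no real zeros and deg Q - deg P = 4 ≥ 2, so the integral of f over the upper semicircle |z| = R tends to 0 as R → ∞. Closing the contour in the upper half-plane,
  ∫_{-∞}^{∞} f(x) dx = 2πi · Σ Res(f, z_k)  over the poles with Im z_k > 0.

Zeros of the denominator: z^2 + 22 = 0 gives z = ±sqrt(22)*I; z^2 + 23 = 0 gives z = ±sqrt(23)*I.
Upper half-plane: z = sqrt(22)*I, z = sqrt(23)*I (simple).

Each pole is a simple zero of Q(z) = z^4 + 45*z^2 + 506, so Res(f, z₀) = P(z₀)/Q'(z₀) with P(z) = 4, Q'(z) = 4*z^3 + 90*z:
  Res(f, sqrt(22)*I) = (4)/(2*sqrt(22)*I) = -sqrt(22)*I/11
  Res(f, sqrt(23)*I) = (4)/(-2*sqrt(23)*I) = 2*sqrt(23)*I/23

Sum of residues: I*(-23*sqrt(22) + 22*sqrt(23))/253
∫_{-∞}^{∞} f(x) dx = 2πi · (I*(-23*sqrt(22) + 22*sqrt(23))/253) = 2*pi*(-22*sqrt(23) + 23*sqrt(22))/253

Final answer: 2*pi*(-22*sqrt(23) + 23*sqrt(22))/253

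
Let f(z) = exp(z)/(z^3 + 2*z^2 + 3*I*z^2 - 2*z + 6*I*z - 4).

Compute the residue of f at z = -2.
Write f(z) = P(z)/Q(z) with P(z) = exp(z) and Q(z) = z^3 + 2*z^2 + 3*I*z^2 - 2*z + 6*I*z - 4.
The denominator factors as Q(z) = (z + I)*(z + 2)*(z + 2*I), so z = -2 is a simple zero of Q and P is analytic there; z = -2 is therefore a simple pole and
  Res(f, z₀) = P(z₀)/Q'(z₀).

Q'(z) = 3*z^2 + 4*z + 6*I*z - 2 + 6*I, so Q'(-2) = 2 - 6*I.
P(-2) = exp(-2).

Res(f, -2) = (exp(-2))/(2 - 6*I) = (1/20 + 3*I/20)*exp(-2)

Final answer: (1/20 + 3*I/20)*exp(-2)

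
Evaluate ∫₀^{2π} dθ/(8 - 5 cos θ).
2*sqrt(39)*pi/39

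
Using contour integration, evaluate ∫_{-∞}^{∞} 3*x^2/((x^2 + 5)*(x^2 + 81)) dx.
Let f(z) = 3*z^2/((z^2 + 5)*(z^2 + 81)). The denominator has no real zeros and deg Q - deg P = 2 ≥ 2, so the integral of f over the upper semicircle |z| = R tends to 0 as R → ∞. Closing the contour in the upper half-plane,
  ∫_{-∞}^{∞} f(x) dx = 2πi · Σ Res(f, z_k)  over the poles with Im z_k > 0.

Zeros of the denominator: z^2 + 81 = 0 gives z = ±9*I; z^2 + 5 = 0 gives z = ±sqrt(5)*I.
Upper half-plane: z = 9*I, z = sqrt(5)*I (simple).

Each pole is a simple zero of Q(z) = z^4 + 86*z^2 + 405, so Res(f, z₀) = P(z₀)/Q'(z₀) with P(z) = 3*z^2, Q'(z) = 4*z^3 + 172*z:
  Res(f, 9*I) = (-243)/(-1368*I) = -27*I/152
  Res(f, sqrt(5)*I) = (-15)/(152*sqrt(5)*I) = 3*sqrt(5)*I/152

Sum of residues: 3*I*(-9 + sqrt(5))/152
∫_{-∞}^{∞} f(x) dx = 2πi · (3*I*(-9 + sqrt(5))/152) = 3*pi*(9 - sqrt(5))/76

Final answer: 3*pi*(9 - sqrt(5))/76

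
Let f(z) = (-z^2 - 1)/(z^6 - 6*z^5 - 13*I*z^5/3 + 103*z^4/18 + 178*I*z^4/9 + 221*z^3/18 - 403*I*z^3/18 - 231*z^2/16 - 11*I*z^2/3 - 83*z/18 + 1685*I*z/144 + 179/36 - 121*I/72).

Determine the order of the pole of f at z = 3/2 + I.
Factor the denominator:
  z^6 - 6*z^5 - 13*I*z^5/3 + 103*z^4/18 + 178*I*z^4/9 + 221*z^3/18 - 403*I*z^3/18 - 231*z^2/16 - 11*I*z^2/3 - 83*z/18 + 1685*I*z/144 + 179/36 - 121*I/72 = (z - 3/2 - I)^4*(z + 2/3)*(z - 2/3 - I/3)

The numerator P(z) = -z^2 - 1 has P(3/2 + I) = -9/4 - 3*I ≠ 0, so no factor of (z - 3/2 - I) cancels.
Near z = 3/2 + I we can therefore write f(z) = g(z)/(z - 3/2 - I)^4 with g analytic at 3/2 + I and g(3/2 + I) ≠ 0 (g is the numerator divided by the remaining denominator factors).

Hence z = 3/2 + I is a pole of order 4.

Final answer: 4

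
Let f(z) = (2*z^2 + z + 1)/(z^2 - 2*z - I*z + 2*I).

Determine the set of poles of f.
The singularities of f are the zeros of the denominator. Factoring,
  z^2 - 2*z - I*z + 2*I = (z - I)*(z - 2)
so the candidates are z = I, z = 2.

Check the numerator P(z) = 2*z^2 + z + 1 at each one:
  P(I) = -1 + I ≠ 0, so z = I is a (simple) pole.
  P(2) = 11 ≠ 0, so z = 2 is a (simple) pole.

Poles of f: {I, 2}

Final answer: {I, 2}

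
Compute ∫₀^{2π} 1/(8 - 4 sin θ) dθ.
Call the integral J. The integrand is 2π-periodic and we integrate over a full period, so shifting θ does not change the value (θ → θ + π/2 turns sin θ into cos θ; θ → θ + π flips the sign of the trig term). Hence
  J = ∫₀^{2π} dθ/(8 + 4 cos θ).
Put z = e^{iθ}: then cos θ = (z + 1/z)/2, dθ = dz/(iz), and z runs once counterclockwise around |z| = 1:
  J = ∮_{|z|=1} 1/(8 + 4*(z + 1/z)/2) · dz/(iz) = (2/i) ∮_{|z|=1} dz/(4*z^2 + 16*z + 4).
The roots of 4*z^2 + 16*z + 4 are z = (-8 ± sqrt(8^2 - 4^2))/4, with sqrt(48) = 4*sqrt(3); their product is 1, so only z₊ = -2 + sqrt(3) lies inside the unit circle (z₋ = -2 - sqrt(3) lies outside).
z₊ is a simple zero of q(z) = 4*z^2 + 16*z + 4, so Res(1/q, z₊) = 1/q'(z₊) with q'(z) = 8*z + 16; and q'(z₊) = 4*(z₊ - z₋) = 8*sqrt(3).
Therefore J = (2/i) · 2πi · 1/(8*sqrt(3)) = 2*pi/(4*sqrt(3)) = sqrt(3)*pi/6

Final answer: sqrt(3)*pi/6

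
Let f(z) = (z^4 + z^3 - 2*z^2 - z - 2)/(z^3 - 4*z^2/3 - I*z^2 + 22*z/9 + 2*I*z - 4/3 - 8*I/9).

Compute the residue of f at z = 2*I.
-36/17 + 261*I/85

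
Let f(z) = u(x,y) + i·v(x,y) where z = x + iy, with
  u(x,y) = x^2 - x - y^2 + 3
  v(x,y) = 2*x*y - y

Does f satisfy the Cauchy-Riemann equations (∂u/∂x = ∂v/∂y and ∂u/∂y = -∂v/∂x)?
∂u/∂x = 2*x - 1
∂v/∂y = 2*x - 1
∂u/∂y = -2*y
∂v/∂x = 2*y
∂u/∂x = ∂v/∂y and ∂u/∂y = -∂v/∂x hold identically; f is analytic.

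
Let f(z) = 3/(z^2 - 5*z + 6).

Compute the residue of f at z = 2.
-3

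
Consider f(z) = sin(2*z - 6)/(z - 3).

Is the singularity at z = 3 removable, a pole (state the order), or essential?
Let u = z - 3. The argument of sin is 2*z - 6 = 2u, so
  f = sin(2u)/u = ((2u) - (2u)^3/6 + ...)/u = 2 - (4/3)*u^2 + ...
The Laurent expansion about u = 0 has no negative powers; equivalently lim_{z→3} f(z) = 2 exists and is finite.
So the singularity is removable.

Final answer: removable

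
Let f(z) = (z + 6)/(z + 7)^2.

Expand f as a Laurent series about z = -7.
Put w = z - (-7), i.e. z = w - 7. The denominator is w^2, so it suffices to rewrite the numerator in powers of w.

P(z) = z + 6
P(w - 7) = -1 + w

Dividing each term by w^2:
  f = -1/w^2 + 1/w

Substituting back w = z + 7:
  f(z) = -1/(z + 7)^2 + 1/(z + 7)

The series is finite because the numerator is a polynomial; the negative powers form the principal part, and the coefficient of 1/(z + 7) gives Res(f, -7) = 1.

Final answer: -1/(z + 7)^2 + 1/(z + 7)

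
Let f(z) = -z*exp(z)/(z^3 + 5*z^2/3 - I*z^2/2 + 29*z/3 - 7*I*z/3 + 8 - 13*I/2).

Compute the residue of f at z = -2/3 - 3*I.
(-213/7298 - 1035*I/7298)*exp(-2/3 - 3*I)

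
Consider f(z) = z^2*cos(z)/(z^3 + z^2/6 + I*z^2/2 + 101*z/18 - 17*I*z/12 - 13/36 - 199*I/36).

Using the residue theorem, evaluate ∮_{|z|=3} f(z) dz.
pi*(7299/16733 + 3807*I/16733)*cos(1/2 - I) + pi*(-1183/2465 + 5813*I/7395)*cos(2/3 + 3*I/2)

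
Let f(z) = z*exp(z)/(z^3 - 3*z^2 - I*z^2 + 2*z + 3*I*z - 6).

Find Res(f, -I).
(-1/10 + I/30)*exp(-I)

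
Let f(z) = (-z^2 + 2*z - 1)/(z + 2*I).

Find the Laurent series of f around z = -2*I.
Put w = z - (-2*I), i.e. z = w - 2*I. The denominator is w, so it suffices to rewrite the numerator in powers of w.

P(z) = -z^2 + 2*z - 1
P(w - 2*I) = 3 - 4*I + (2 + 4*I)*w - w^2

Dividing each term by w:
  f = (3 - 4*I)/w + 2 + 4*I - w

Substituting back w = z + 2*I:
  f(z) = (3 - 4*I)/(z + 2*I) + 2 + 4*I - (z + 2*I)

The series is finite because the numerator is a polynomial; the negative powers form the principal part, and the coefficient of 1/(z + 2*I) gives Res(f, -2*I) = 3 - 4*I.

Final answer: (3 - 4*I)/(z + 2*I) + 2 + 4*I - (z + 2*I)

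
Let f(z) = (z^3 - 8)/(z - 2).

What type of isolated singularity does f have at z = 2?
The numerator vanishes at z = 2 ((2)^3 = 8), so it is divisible by z - 2:
  z^3 - 8 = (z - 2)*(z^2 + 2*z + 4)
Hence for z ≠ 2, f(z) = z^2 + 2*z + 4, a polynomial, and lim_{z→2} f(z) = 12 is finite.
So the singularity is removable.

Final answer: removable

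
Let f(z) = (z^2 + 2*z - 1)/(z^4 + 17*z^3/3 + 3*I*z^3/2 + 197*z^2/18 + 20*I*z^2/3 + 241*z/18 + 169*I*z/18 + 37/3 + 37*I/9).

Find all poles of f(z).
{-3 - I/2, -2, -1/3 - 2*I, -1/3 + I}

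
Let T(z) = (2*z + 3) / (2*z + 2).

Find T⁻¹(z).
Set w = T(z) = (2*z + 3) / (2*z + 2) and solve for z:
  w*(2*z + 2) = 2*z + 3
  2*w + z*(2*w - 2) - 3 = 0
  z*(2*w - 2) = 3 - 2*w
  z = (2*w - 3)/(2 - 2*w)
Renaming the variable, T⁻¹(z) = (2*z - 3)/(-2*z + 2) = (-2*z + 3)/(2*z - 2).
(Check: ad - bc = -2 ≠ 0, so T is invertible.)

Final answer: (-2*z + 3)/(2*z - 2)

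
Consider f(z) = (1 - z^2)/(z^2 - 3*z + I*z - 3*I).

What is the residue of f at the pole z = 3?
Write f(z) = P(z)/Q(z) with P(z) = 1 - z^2 and Q(z) = z^2 - 3*z + I*z - 3*I.
The denominator factors as Q(z) = (z + I)*(z - 3), so z = 3 is a simple zero of Q and P is analytic there; z = 3 is therefore a simple pole and
  Res(f, z₀) = P(z₀)/Q'(z₀).

Q'(z) = 2*z - 3 + I, so Q'(3) = 3 + I.
P(3) = -8.

Res(f, 3) = (-8)/(3 + I) = -12/5 + 4*I/5

Final answer: -12/5 + 4*I/5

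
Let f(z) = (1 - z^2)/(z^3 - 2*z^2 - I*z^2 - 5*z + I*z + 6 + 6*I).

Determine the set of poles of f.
{-2, 1 + I, 3}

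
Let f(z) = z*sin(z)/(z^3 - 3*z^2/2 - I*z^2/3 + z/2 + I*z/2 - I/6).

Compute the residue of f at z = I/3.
Write f(z) = P(z)/Q(z) with P(z) = z*sin(z) and Q(z) = z^3 - 3*z^2/2 - I*z^2/3 + z/2 + I*z/2 - I/6.
The denominator factors as Q(z) = (z - 1/2)*(z - I/3)*(z - 1), so z = I/3 is a simple zero of Q and P is analytic there; z = I/3 is therefore a simple pole and
  Res(f, z₀) = P(z₀)/Q'(z₀).

Q'(z) = 3*z^2 - 3*z - 2*I*z/3 + 1/2 + I/2, so Q'(I/3) = 7/18 - I/2.
P(I/3) = -sinh(1/3)/3.

Res(f, I/3) = (-sinh(1/3)/3)/(7/18 - I/2) = (-21/65 - 27*I/65)*sinh(1/3)

Final answer: (-21/65 - 27*I/65)*sinh(1/3)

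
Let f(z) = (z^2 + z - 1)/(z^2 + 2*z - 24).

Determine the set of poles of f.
{-6, 4}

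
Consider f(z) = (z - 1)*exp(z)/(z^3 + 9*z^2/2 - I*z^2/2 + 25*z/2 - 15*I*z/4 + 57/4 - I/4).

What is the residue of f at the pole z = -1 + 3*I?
Write f(z) = P(z)/Q(z) with P(z) = (z - 1)*exp(z) and Q(z) = z^3 + 9*z^2/2 - I*z^2/2 + 25*z/2 - 15*I*z/4 + 57/4 - I/4.
The denominator factors as Q(z) = (z + 2 + 3*I/2)*(z + 3/2 + I)*(z + 1 - 3*I), so z = -1 + 3*I is a simple zero of Q and P is analytic there; z = -1 + 3*I is therefore a simple pole and
  Res(f, z₀) = P(z₀)/Q'(z₀).

Q'(z) = 3*z^2 + 9*z - I*z + 25/2 - 15*I/4, so Q'(-1 + 3*I) = -35/2 + 25*I/4.
P(-1 + 3*I) = (-2 + 3*I)*exp(-1 + 3*I).

Res(f, -1 + 3*I) = ((-2 + 3*I)*exp(-1 + 3*I))/(-35/2 + 25*I/4) = (172/1105 - 128*I/1105)*exp(-1 + 3*I)

Final answer: (172/1105 - 128*I/1105)*exp(-1 + 3*I)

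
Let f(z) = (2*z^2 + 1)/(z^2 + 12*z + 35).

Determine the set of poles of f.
The singularities of f are the zeros of the denominator. Factoring,
  z^2 + 12*z + 35 = (z + 7)*(z + 5)
so the candidates are z = -7, z = -5.

Check the numerator P(z) = 2*z^2 + 1 at each one:
  P(-7) = 99 ≠ 0, so z = -7 is a (simple) pole.
  P(-5) = 51 ≠ 0, so z = -5 is a (simple) pole.

Poles of f: {-7, -5}

Final answer: {-7, -5}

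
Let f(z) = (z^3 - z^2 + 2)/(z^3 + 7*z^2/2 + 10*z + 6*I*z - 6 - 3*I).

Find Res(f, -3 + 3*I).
Write f(z) = P(z)/Q(z) with P(z) = z^3 - z^2 + 2 and Q(z) = z^3 + 7*z^2/2 + 10*z + 6*I*z - 6 - 3*I.
The denominator factors as Q(z) = (z + 3 - 3*I)*(z - 1/2)*(z + 1 + 3*I), so z = -3 + 3*I is a simple zero of Q and P is analytic there; z = -3 + 3*I is therefore a simple pole and
  Res(f, z₀) = P(z₀)/Q'(z₀).

Q'(z) = 3*z^2 + 7*z + 10 + 6*I, so Q'(-3 + 3*I) = -11 - 27*I.
P(-3 + 3*I) = 56 + 72*I.

Res(f, -3 + 3*I) = (56 + 72*I)/(-11 - 27*I) = -256/85 + 72*I/85

Final answer: -256/85 + 72*I/85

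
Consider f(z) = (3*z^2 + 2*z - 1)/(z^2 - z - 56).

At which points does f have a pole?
The singularities of f are the zeros of the denominator. Factoring,
  z^2 - z - 56 = (z + 7)*(z - 8)
so the candidates are z = -7, z = 8.

Check the numerator P(z) = 3*z^2 + 2*z - 1 at each one:
  P(-7) = 132 ≠ 0, so z = -7 is a (simple) pole.
  P(8) = 207 ≠ 0, so z = 8 is a (simple) pole.

Poles of f: {-7, 8}

Final answer: {-7, 8}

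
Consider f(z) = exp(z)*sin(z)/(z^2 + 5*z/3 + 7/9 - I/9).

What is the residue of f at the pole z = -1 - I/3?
Write f(z) = P(z)/Q(z) with P(z) = exp(z)*sin(z) and Q(z) = z^2 + 5*z/3 + 7/9 - I/9.
The denominator factors as Q(z) = (z + 2/3 - I/3)*(z + 1 + I/3), so z = -1 - I/3 is a simple zero of Q and P is analytic there; z = -1 - I/3 is therefore a simple pole and
  Res(f, z₀) = P(z₀)/Q'(z₀).

Q'(z) = 2*z + 5/3, so Q'(-1 - I/3) = -1/3 - 2*I/3.
P(-1 - I/3) = -exp(-1 - I/3)*sin(1 + I/3).

Res(f, -1 - I/3) = (-exp(-1 - I/3)*sin(1 + I/3))/(-1/3 - 2*I/3) = (3/5 - 6*I/5)*exp(-1 - I/3)*sin(1 + I/3)

Final answer: (3/5 - 6*I/5)*exp(-1 - I/3)*sin(1 + I/3)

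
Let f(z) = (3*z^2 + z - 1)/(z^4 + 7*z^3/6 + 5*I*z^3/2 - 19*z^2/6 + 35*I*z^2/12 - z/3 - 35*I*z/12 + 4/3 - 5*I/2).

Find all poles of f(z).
The singularities of f are the zeros of the denominator. Factoring,
  z^4 + 7*z^3/6 + 5*I*z^3/2 - 19*z^2/6 + 35*I*z^2/12 - z/3 - 35*I*z/12 + 4/3 - 5*I/2 = (z - 1)*(z - 1/2 + 2*I)*(z + 2/3)*(z + 2 + I/2)
so the candidates are z = 1, z = 1/2 - 2*I, z = -2/3, z = -2 - I/2.

Check the numerator P(z) = 3*z^2 + z - 1 at each one:
  P(1) = 3 ≠ 0, so z = 1 is a (simple) pole.
  P(1/2 - 2*I) = -47/4 - 8*I ≠ 0, so z = 1/2 - 2*I is a (simple) pole.
  P(-2/3) = -1/3 ≠ 0, so z = -2/3 is a (simple) pole.
  P(-2 - I/2) = 33/4 + 11*I/2 ≠ 0, so z = -2 - I/2 is a (simple) pole.

Poles of f: {-2 - I/2, -2/3, 1/2 - 2*I, 1}

Final answer: {-2 - I/2, -2/3, 1/2 - 2*I, 1}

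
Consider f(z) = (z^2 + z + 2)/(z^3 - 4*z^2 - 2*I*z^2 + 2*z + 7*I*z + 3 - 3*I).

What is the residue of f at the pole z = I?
Write f(z) = P(z)/Q(z) with P(z) = z^2 + z + 2 and Q(z) = z^3 - 4*z^2 - 2*I*z^2 + 2*z + 7*I*z + 3 - 3*I.
The denominator factors as Q(z) = (z - I)*(z - 3)*(z - 1 - I), so z = I is a simple zero of Q and P is analytic there; z = I is therefore a simple pole and
  Res(f, z₀) = P(z₀)/Q'(z₀).

Q'(z) = 3*z^2 - 8*z - 4*I*z + 2 + 7*I, so Q'(I) = 3 - I.
P(I) = 1 + I.

Res(f, I) = (1 + I)/(3 - I) = 1/5 + 2*I/5

Final answer: 1/5 + 2*I/5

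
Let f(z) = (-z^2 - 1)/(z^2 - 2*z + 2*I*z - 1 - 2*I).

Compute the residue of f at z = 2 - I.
Write f(z) = P(z)/Q(z) with P(z) = -z^2 - 1 and Q(z) = z^2 - 2*z + 2*I*z - 1 - 2*I.
The denominator factors as Q(z) = (z - 2 + I)*(z + I), so z = 2 - I is a simple zero of Q and P is analytic there; z = 2 - I is therefore a simple pole and
  Res(f, z₀) = P(z₀)/Q'(z₀).

Q'(z) = 2*z - 2 + 2*I, so Q'(2 - I) = 2.
P(2 - I) = -4 + 4*I.

Res(f, 2 - I) = (-4 + 4*I)/(2) = -2 + 2*I

Final answer: -2 + 2*I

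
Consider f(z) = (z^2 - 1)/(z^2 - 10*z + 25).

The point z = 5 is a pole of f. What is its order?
2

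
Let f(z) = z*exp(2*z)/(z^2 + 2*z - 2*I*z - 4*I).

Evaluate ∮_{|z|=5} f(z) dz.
By the residue theorem, ∮_C f(z) dz = 2πi · (sum of the residues of f at the poles inside |z| = 5).

The denominator factors as (z - 2*I)*(z + 2), so the singularities of f are simple poles at z = 2*I, z = -2.
  |2*I|² = 4 < 25 = 5², so this pole is inside the contour.
  |-2|² = 4 < 25 = 5², so this pole is inside the contour.

With P(z) = z*exp(2*z) and Q(z) = z^2 + 2*z - 2*I*z - 4*I, each pole is simple, so Res(f, z₀) = P(z₀)/Q'(z₀) with Q'(z) = 2*z + 2 - 2*I.
  Res(f, 2*I) = P(2*I)/Q'(2*I) = (2*I*exp(4*I))/(2 + 2*I) = (1/2 + I/2)*exp(4*I)
  Res(f, -2) = P(-2)/Q'(-2) = (-2*exp(-4))/(-2 - 2*I) = (1/2 - I/2)*exp(-4)

Sum of residues inside C: (1/2 + I/2)*exp(4*I) + (1/2 - I/2)*exp(-4)
∮_C f(z) dz = 2πi · ((1/2 + I/2)*exp(4*I) + (1/2 - I/2)*exp(-4)) = pi*(1 + I)*exp(-4) + pi*(-1 + I)*exp(4*I)

Final answer: pi*(1 + I)*exp(-4) + pi*(-1 + I)*exp(4*I)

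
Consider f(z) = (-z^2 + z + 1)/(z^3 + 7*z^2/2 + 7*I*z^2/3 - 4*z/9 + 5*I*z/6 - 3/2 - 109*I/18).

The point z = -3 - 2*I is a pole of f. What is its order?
Factor the denominator:
  z^3 + 7*z^2/2 + 7*I*z^2/3 - 4*z/9 + 5*I*z/6 - 3/2 - 109*I/18 = (z + 3 + 2*I)*(z - 1 - I/3)*(z + 3/2 + 2*I/3)

The numerator P(z) = -z^2 + z + 1 has P(-3 - 2*I) = -7 - 14*I ≠ 0, so no factor of (z + 3 + 2*I) cancels.
Near z = -3 - 2*I we can therefore write f(z) = g(z)/(z + 3 + 2*I) with g analytic at -3 - 2*I and g(-3 - 2*I) ≠ 0 (g is the numerator divided by the remaining denominator factors).

Hence z = -3 - 2*I is a pole of order 1.

Final answer: 1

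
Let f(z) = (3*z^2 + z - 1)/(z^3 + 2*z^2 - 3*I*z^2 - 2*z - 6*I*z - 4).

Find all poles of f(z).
The singularities of f are the zeros of the denominator. Factoring,
  z^3 + 2*z^2 - 3*I*z^2 - 2*z - 6*I*z - 4 = (z - 2*I)*(z - I)*(z + 2)
so the candidates are z = 2*I, z = I, z = -2.

Check the numerator P(z) = 3*z^2 + z - 1 at each one:
  P(2*I) = -13 + 2*I ≠ 0, so z = 2*I is a (simple) pole.
  P(I) = -4 + I ≠ 0, so z = I is a (simple) pole.
  P(-2) = 9 ≠ 0, so z = -2 is a (simple) pole.

Poles of f: {-2, I, 2*I}

Final answer: {-2, I, 2*I}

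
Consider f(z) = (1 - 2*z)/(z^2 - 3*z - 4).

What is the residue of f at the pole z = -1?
Write f(z) = P(z)/Q(z) with P(z) = 1 - 2*z and Q(z) = z^2 - 3*z - 4.
The denominator factors as Q(z) = (z + 1)*(z - 4), so z = -1 is a simple zero of Q and P is analytic there; z = -1 is therefore a simple pole and
  Res(f, z₀) = P(z₀)/Q'(z₀).

Q'(z) = 2*z - 3, so Q'(-1) = -5.
P(-1) = 3.

Res(f, -1) = (3)/(-5) = -3/5

Final answer: -3/5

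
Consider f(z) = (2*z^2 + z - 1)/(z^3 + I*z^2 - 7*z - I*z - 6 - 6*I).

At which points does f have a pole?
The singularities of f are the zeros of the denominator. Factoring,
  z^3 + I*z^2 - 7*z - I*z - 6 - 6*I = (z - 3)*(z + 1 + I)*(z + 2)
so the candidates are z = 3, z = -1 - I, z = -2.

Check the numerator P(z) = 2*z^2 + z - 1 at each one:
  P(3) = 20 ≠ 0, so z = 3 is a (simple) pole.
  P(-1 - I) = -2 + 3*I ≠ 0, so z = -1 - I is a (simple) pole.
  P(-2) = 5 ≠ 0, so z = -2 is a (simple) pole.

Poles of f: {-2, -1 - I, 3}

Final answer: {-2, -1 - I, 3}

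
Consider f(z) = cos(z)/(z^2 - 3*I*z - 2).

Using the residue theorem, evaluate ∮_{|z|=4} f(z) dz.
-2*pi*cosh(1) + 2*pi*cosh(2)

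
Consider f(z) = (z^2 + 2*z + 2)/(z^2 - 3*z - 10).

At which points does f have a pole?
The singularities of f are the zeros of the denominator. Factoring,
  z^2 - 3*z - 10 = (z - 5)*(z + 2)
so the candidates are z = 5, z = -2.

Check the numerator P(z) = z^2 + 2*z + 2 at each one:
  P(5) = 37 ≠ 0, so z = 5 is a (simple) pole.
  P(-2) = 2 ≠ 0, so z = -2 is a (simple) pole.

Poles of f: {-2, 5}

Final answer: {-2, 5}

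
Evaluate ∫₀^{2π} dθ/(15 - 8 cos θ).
2*sqrt(161)*pi/161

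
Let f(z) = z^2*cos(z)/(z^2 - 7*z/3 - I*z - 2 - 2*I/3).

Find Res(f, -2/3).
(-22/195 + 2*I/65)*cos(2/3)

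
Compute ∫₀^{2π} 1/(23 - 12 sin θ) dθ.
Call the integral J. The integrand is 2π-periodic and we integrate over a full period, so shifting θ does not change the value (θ → θ + π/2 turns sin θ into cos θ; θ → θ + π flips the sign of the trig term). Hence
  J = ∫₀^{2π} dθ/(23 + 12 cos θ).
Put z = e^{iθ}: then cos θ = (z + 1/z)/2, dθ = dz/(iz), and z runs once counterclockwise around |z| = 1:
  J = ∮_{|z|=1} 1/(23 + 12*(z + 1/z)/2) · dz/(iz) = (2/i) ∮_{|z|=1} dz/(12*z^2 + 46*z + 12).
The roots of 12*z^2 + 46*z + 12 are z = (-23 ± sqrt(23^2 - 12^2))/12, with sqrt(385) = sqrt(385); their product is 1, so only z₊ = -23/12 + sqrt(385)/12 lies inside the unit circle (z₋ = -23/12 - sqrt(385)/12 lies outside).
z₊ is a simple zero of q(z) = 12*z^2 + 46*z + 12, so Res(1/q, z₊) = 1/q'(z₊) with q'(z) = 24*z + 46; and q'(z₊) = 12*(z₊ - z₋) = 2*sqrt(385).
Therefore J = (2/i) · 2πi · 1/(2*sqrt(385)) = 2*pi/(sqrt(385)) = 2*sqrt(385)*pi/385

Final answer: 2*sqrt(385)*pi/385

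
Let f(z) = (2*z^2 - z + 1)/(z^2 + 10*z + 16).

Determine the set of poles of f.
{-8, -2}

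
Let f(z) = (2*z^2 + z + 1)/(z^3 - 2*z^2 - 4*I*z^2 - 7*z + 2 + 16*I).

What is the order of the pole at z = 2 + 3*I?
Factor the denominator:
  z^3 - 2*z^2 - 4*I*z^2 - 7*z + 2 + 16*I = (z - 2 - 3*I)*(z + 2)*(z - 2 - I)

The numerator P(z) = 2*z^2 + z + 1 has P(2 + 3*I) = -7 + 27*I ≠ 0, so no factor of (z - 2 - 3*I) cancels.
Near z = 2 + 3*I we can therefore write f(z) = g(z)/(z - 2 - 3*I) with g analytic at 2 + 3*I and g(2 + 3*I) ≠ 0 (g is the numerator divided by the remaining denominator factors).

Hence z = 2 + 3*I is a pole of order 1.

Final answer: 1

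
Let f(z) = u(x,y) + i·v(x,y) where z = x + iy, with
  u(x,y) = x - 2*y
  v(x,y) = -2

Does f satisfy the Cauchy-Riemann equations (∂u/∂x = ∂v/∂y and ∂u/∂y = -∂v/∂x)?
∂u/∂x = 1
∂v/∂y = 0
∂u/∂y = -2
∂v/∂x = 0
∂u/∂x ≠ ∂v/∂y and ∂u/∂y ≠ -∂v/∂x; the Cauchy-Riemann equations are not satisfied, so f is not analytic.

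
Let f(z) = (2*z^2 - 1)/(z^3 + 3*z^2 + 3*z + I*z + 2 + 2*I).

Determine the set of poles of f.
{-2, -1 + I, -I}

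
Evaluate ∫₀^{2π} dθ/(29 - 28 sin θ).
2*sqrt(57)*pi/57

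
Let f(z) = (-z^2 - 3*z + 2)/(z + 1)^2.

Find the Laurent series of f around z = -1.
Put w = z - (-1), i.e. z = w - 1. The denominator is w^2, so it suffices to rewrite the numerator in powers of w.

P(z) = -z^2 - 3*z + 2
P(w - 1) = 4 - w - w^2

Dividing each term by w^2:
  f = 4/w^2 - 1/w - 1

Substituting back w = z + 1:
  f(z) = 4/(z + 1)^2 - 1/(z + 1) - 1

The series is finite because the numerator is a polynomial; the negative powers form the principal part, and the coefficient of 1/(z + 1) gives Res(f, -1) = -1.

Final answer: 4/(z + 1)^2 - 1/(z + 1) - 1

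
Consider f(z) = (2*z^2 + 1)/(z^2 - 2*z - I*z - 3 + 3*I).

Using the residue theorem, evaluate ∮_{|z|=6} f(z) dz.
By the residue theorem, ∮_C f(z) dz = 2πi · (sum of the residues of f at the poles inside |z| = 6).

The denominator factors as (z + 1 - I)*(z - 3), so the singularities of f are simple poles at z = -1 + I, z = 3.
  |-1 + I|² = 2 < 36 = 6², so this pole is inside the contour.
  |3|² = 9 < 36 = 6², so this pole is inside the contour.

With P(z) = 2*z^2 + 1 and Q(z) = z^2 - 2*z - I*z - 3 + 3*I, each pole is simple, so Res(f, z₀) = P(z₀)/Q'(z₀) with Q'(z) = 2*z - 2 - I.
  Res(f, -1 + I) = P(-1 + I)/Q'(-1 + I) = (1 - 4*I)/(-4 + I) = -8/17 + 15*I/17
  Res(f, 3) = P(3)/Q'(3) = (19)/(4 - I) = 76/17 + 19*I/17

Sum of residues inside C: 4 + 2*I
∮_C f(z) dz = 2πi · (4 + 2*I) = pi*(-4 + 8*I)

Final answer: pi*(-4 + 8*I)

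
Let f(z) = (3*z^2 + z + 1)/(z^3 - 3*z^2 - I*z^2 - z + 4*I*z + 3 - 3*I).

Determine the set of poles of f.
{-1 + I, 1, 3}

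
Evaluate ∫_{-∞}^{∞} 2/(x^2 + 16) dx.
Let f(z) = 2/(z^2 + 16). The denominator has no real zeros and deg Q - deg P = 2 ≥ 2, so the integral of f over the upper semicircle |z| = R tends to 0 as R → ∞. Closing the contour in the upper half-plane,
  ∫_{-∞}^{∞} f(x) dx = 2πi · Σ Res(f, z_k)  over the poles with Im z_k > 0.

Zeros of the denominator: z^2 + 16 = 0 gives z = ±4*I.
Upper half-plane: z = 4*I (simple).

Each pole is a simple zero of Q(z) = z^2 + 16, so Res(f, z₀) = P(z₀)/Q'(z₀) with P(z) = 2, Q'(z) = 2*z:
  Res(f, 4*I) = (2)/(8*I) = -I/4

∫_{-∞}^{∞} f(x) dx = 2πi · (-I/4) = pi/2

Final answer: pi/2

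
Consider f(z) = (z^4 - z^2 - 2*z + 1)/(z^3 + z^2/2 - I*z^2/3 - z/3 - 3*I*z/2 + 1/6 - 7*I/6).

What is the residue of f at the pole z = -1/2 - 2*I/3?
Write f(z) = P(z)/Q(z) with P(z) = z^4 - z^2 - 2*z + 1 and Q(z) = z^3 + z^2/2 - I*z^2/3 - z/3 - 3*I*z/2 + 1/6 - 7*I/6.
The denominator factors as Q(z) = (z + 1/2 + 2*I/3)*(z - 1 - I)*(z + 1), so z = -1/2 - 2*I/3 is a simple zero of Q and P is analytic there; z = -1/2 - 2*I/3 is therefore a simple pole and
  Res(f, z₀) = P(z₀)/Q'(z₀).

Q'(z) = 3*z^2 + z - 2*I*z/3 - 1/3 - 3*I/2, so Q'(-1/2 - 2*I/3) = -67/36 + I/6.
P(-1/2 - 2*I/3) = 2317/1296 + 11*I/27.

Res(f, -1/2 - 2*I/3) = (2317/1296 + 11*I/27)/(-67/36 + I/6) = -152071/162900 - 8213*I/27150

Final answer: -152071/162900 - 8213*I/27150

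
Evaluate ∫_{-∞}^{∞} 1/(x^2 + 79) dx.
Let f(z) = 1/(z^2 + 79). The denominator has no real zeros and deg Q - deg P = 2 ≥ 2, so the integral of f over the upper semicircle |z| = R tends to 0 as R → ∞. Closing the contour in the upper half-plane,
  ∫_{-∞}^{∞} f(x) dx = 2πi · Σ Res(f, z_k)  over the poles with Im z_k > 0.

Zeros of the denominator: z^2 + 79 = 0 gives z = ±sqrt(79)*I.
Upper half-plane: z = sqrt(79)*I (simple).

Each pole is a simple zero of Q(z) = z^2 + 79, so Res(f, z₀) = P(z₀)/Q'(z₀) with P(z) = 1, Q'(z) = 2*z:
  Res(f, sqrt(79)*I) = (1)/(2*sqrt(79)*I) = -sqrt(79)*I/158

∫_{-∞}^{∞} f(x) dx = 2πi · (-sqrt(79)*I/158) = sqrt(79)*pi/79

Final answer: sqrt(79)*pi/79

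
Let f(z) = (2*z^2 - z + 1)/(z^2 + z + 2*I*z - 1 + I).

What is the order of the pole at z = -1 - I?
1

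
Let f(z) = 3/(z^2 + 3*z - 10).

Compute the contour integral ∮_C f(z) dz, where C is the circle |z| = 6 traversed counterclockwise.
0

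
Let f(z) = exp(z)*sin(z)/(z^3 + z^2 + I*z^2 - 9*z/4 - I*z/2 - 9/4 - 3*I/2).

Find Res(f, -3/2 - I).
Write f(z) = P(z)/Q(z) with P(z) = exp(z)*sin(z) and Q(z) = z^3 + z^2 + I*z^2 - 9*z/4 - I*z/2 - 9/4 - 3*I/2.
The denominator factors as Q(z) = (z + 1)*(z - 3/2)*(z + 3/2 + I), so z = -3/2 - I is a simple zero of Q and P is analytic there; z = -3/2 - I is therefore a simple pole and
  Res(f, z₀) = P(z₀)/Q'(z₀).

Q'(z) = 3*z^2 + 2*z + 2*I*z - 9/4 - I/2, so Q'(-3/2 - I) = 1/2 + 7*I/2.
P(-3/2 - I) = -exp(-3/2 - I)*sin(3/2 + I).

Res(f, -3/2 - I) = (-exp(-3/2 - I)*sin(3/2 + I))/(1/2 + 7*I/2) = (-1/25 + 7*I/25)*exp(-3/2 - I)*sin(3/2 + I)

Final answer: (-1/25 + 7*I/25)*exp(-3/2 - I)*sin(3/2 + I)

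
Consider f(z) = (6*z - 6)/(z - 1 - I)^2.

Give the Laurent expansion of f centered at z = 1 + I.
6*I/(z - 1 - I)^2 + 6/(z - 1 - I)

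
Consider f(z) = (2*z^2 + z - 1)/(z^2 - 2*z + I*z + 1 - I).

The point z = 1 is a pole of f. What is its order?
Factor the denominator:
  z^2 - 2*z + I*z + 1 - I = (z - 1)*(z - 1 + I)

The numerator P(z) = 2*z^2 + z - 1 has P(1) = 2 ≠ 0, so no factor of (z - 1) cancels.
Near z = 1 we can therefore write f(z) = g(z)/(z - 1) with g analytic at 1 and g(1) ≠ 0 (g is the numerator divided by the remaining denominator factors).

Hence z = 1 is a pole of order 1.

Final answer: 1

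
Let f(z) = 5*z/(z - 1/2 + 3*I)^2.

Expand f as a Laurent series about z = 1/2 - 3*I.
(5/2 - 15*I)/(z - 1/2 + 3*I)^2 + 5/(z - 1/2 + 3*I)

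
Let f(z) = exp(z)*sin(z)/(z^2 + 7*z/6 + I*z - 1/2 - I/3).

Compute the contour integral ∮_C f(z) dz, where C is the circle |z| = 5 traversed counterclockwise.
pi*(72/157 + 132*I/157)*exp(-3/2 - I)*sin(3/2 + I) + pi*(72/157 + 132*I/157)*exp(1/3)*sin(1/3)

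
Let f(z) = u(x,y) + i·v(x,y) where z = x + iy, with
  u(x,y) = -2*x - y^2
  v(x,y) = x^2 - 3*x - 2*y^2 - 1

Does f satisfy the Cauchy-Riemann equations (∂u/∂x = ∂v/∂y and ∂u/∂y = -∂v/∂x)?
∂u/∂x = -2
∂v/∂y = -4*y
∂u/∂y = -2*y
∂v/∂x = 2*x - 3
∂u/∂x ≠ ∂v/∂y and ∂u/∂y ≠ -∂v/∂x; the Cauchy-Riemann equations are not satisfied, so f is not analytic.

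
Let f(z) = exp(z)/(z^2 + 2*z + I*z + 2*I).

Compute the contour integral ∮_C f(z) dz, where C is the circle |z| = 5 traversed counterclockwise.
By the residue theorem, ∮_C f(z) dz = 2πi · (sum of the residues of f at the poles inside |z| = 5).

The denominator factors as (z + I)*(z + 2), so the singularities of f are simple poles at z = -I, z = -2.
  |-I|² = 1 < 25 = 5², so this pole is inside the contour.
  |-2|² = 4 < 25 = 5², so this pole is inside the contour.

With P(z) = exp(z) and Q(z) = z^2 + 2*z + I*z + 2*I, each pole is simple, so Res(f, z₀) = P(z₀)/Q'(z₀) with Q'(z) = 2*z + 2 + I.
  Res(f, -I) = P(-I)/Q'(-I) = (exp(-I))/(2 - I) = (2/5 + I/5)*exp(-I)
  Res(f, -2) = P(-2)/Q'(-2) = (exp(-2))/(-2 + I) = (-2/5 - I/5)*exp(-2)

Sum of residues inside C: (2/5 + I/5)*exp(-I) + (-2/5 - I/5)*exp(-2)
∮_C f(z) dz = 2πi · ((2/5 + I/5)*exp(-I) + (-2/5 - I/5)*exp(-2)) = pi*(2/5 - 4*I/5)*exp(-2) + pi*(-2/5 + 4*I/5)*exp(-I)

Final answer: pi*(2/5 - 4*I/5)*exp(-2) + pi*(-2/5 + 4*I/5)*exp(-I)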